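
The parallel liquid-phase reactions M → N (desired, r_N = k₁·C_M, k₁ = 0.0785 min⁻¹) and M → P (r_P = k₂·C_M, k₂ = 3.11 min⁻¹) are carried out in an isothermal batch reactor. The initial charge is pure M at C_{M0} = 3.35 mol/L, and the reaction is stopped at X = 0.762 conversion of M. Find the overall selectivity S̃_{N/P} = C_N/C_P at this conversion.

0.0252

C_M = C_{M0}(1−X) = 0.7973 mol/L.
Both paths are first order in M, so the instantaneous fraction to N is constant: dC_N/d(−C_M) = k₁/(k₁+k₂) = 0.02462.
C_N = 0.02462·(C_{M0}−C_M) = 0.02462×2.553 = 0.0628 mol/L.
C_P = (C_{M0}−C_M)−C_N = 2.490 mol/L; S̃_{N/P} = 0.06285/2.490 = 0.0252.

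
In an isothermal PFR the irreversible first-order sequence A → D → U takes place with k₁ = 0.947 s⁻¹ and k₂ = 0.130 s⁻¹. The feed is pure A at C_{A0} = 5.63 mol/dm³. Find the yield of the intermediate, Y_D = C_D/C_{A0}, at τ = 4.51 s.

For first-order series with pure A initially, C_D(τ) = k₁C_{A0}/(k₂−k₁)·(e^(−k₁τ) − e^(−k₂τ)).
e^(−k₁τ) = e^(−0.947×4.51) = e^(−4.271) = 0.01397; e^(−k₂τ) = e^(−0.5863) = 0.5564.
C_D = 0.947×5.63/(0.130−0.947) × (0.01397−0.5564) = (-6.526)×(-0.5424) = 3.540 mol/dm³.
Y_D = C_D/C_{A0} = 3.540/5.63 = 0.629.

0.629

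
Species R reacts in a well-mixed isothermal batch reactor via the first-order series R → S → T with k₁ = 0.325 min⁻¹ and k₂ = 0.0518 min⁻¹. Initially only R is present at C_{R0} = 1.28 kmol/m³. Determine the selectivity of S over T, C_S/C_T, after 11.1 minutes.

1.90

Solving the coupled first-order balances gives C_S(t) = [k₁/(k₂−k₁)]·C_{R0}·(e^(−k₁t) − e^(−k₂t)).
e^(−k₁t) = e^(−0.325×11.1) = e^(−3.607) = 0.02712; e^(−k₂t) = e^(−0.5750) = 0.5627.
C_S = 0.325×1.28/(0.0518−0.325) × (0.02712−0.5627) = (-1.523)×(-0.5356) = 0.8155 kmol/m³.
C_R = C_{R0}e^(−k₁t) = 0.03471 kmol/m³, so C_T = C_{R0}−C_R−C_S = 0.4297 kmol/m³; C_S/C_T = 1.90.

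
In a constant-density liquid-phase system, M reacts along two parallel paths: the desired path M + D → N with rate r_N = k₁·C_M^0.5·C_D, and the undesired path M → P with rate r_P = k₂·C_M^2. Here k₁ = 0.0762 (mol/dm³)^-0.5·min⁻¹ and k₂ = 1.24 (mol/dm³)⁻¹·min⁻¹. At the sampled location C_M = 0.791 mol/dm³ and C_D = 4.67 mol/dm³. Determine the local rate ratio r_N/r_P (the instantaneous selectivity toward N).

0.408

S_{N/P} = r_N/r_P = (k₁·C_M^0.5·C_D)/(k₂·C_M^2) = (k₁/k₂)·C_M^-1.5·C_D.
= (0.0762×0.7910^0.5×4.670) / (1.24×0.7910^2) = 0.3165/0.7758 = 0.408.
The undesired path is higher order in M, so low C_M (CSTR or dilute feed) favours N.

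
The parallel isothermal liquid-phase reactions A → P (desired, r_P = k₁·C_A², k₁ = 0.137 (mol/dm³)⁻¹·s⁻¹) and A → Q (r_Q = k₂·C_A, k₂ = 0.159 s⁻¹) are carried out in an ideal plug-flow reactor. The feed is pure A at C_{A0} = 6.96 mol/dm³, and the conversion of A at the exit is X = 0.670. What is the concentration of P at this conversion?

3.67 mol/dm³

C_A = C_{A0}(1−X) = 2.297 mol/dm³.
Along a PFR/batch, dC_Q/dC_A = −r_Q/(r_P+r_Q) = −k₂/(k₂+k₁·C_A).
Integrating from C_{A0} to C_A: C_Q = (0.159/0.137)·ln[(0.159+0.137·6.96)/(0.159+0.137·2.30)] = 1.161·ln(1.113/0.4737) = 0.9910 mol/dm³.
Then C_P = (C_{A0}−C_A) − C_Q = 4.663 − 0.9910 = 3.672 mol/dm³.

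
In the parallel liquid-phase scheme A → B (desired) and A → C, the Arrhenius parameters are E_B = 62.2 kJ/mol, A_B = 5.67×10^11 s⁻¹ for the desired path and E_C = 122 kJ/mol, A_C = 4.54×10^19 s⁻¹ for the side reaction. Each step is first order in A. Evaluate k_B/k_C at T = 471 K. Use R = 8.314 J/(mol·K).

0.0535

With equal orders, S_{B/C} = k_B/k_C = (A_B/A_C)·exp[(E_C−E_B)/(RT)].
(E_C−E_B)/(RT) = (122−62.2)×10³/(8.314×471) = 59800/3916 = 15.27.
k_B/k_C = (5.67×10^11/4.54×10^19)·exp(15.27) = 1.249×10^-8 × 4.287×10^6 = 0.0535.
Since E_B < E_C, lowering the temperature improves selectivity toward B.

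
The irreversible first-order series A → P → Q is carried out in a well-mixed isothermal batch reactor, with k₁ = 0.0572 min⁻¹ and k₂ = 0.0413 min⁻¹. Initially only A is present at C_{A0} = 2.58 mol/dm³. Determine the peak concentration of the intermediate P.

Evaluating C_P at t_opt = ln(k₂/k₁)/(k₂−k₁) gives C_{P,max}/C_{A0} = (k₁/k₂)^[k₂/(k₂−k₁)].
= (0.0572/0.0413)^(0.0413/(0.0413−0.0572)) = (1.385)^(-2.597) = 0.4291.
C_{P,max} = 0.4291×2.58 = 1.11 mol/dm³.

1.11 mol/dm³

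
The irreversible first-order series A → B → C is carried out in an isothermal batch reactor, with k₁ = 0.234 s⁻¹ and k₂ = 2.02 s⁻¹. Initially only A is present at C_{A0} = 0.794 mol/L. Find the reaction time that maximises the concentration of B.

1.21 s

Setting dC_B/dt = 0 gives t_opt = ln(k₂/k₁)/(k₂−k₁).
= ln(2.02/0.234)/(2.02−0.234) = ln(8.632)/1.786 = 2.156/1.786 = 1.21 s.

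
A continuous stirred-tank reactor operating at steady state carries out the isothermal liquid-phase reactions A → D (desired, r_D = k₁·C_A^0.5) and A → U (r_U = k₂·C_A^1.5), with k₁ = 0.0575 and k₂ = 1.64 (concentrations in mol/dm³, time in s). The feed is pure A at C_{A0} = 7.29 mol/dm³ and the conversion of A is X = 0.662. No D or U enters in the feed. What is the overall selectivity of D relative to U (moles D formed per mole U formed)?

0.0142

Exit C_A = C_{A0}(1−X) = 7.29×0.338 = 2.464 mol/dm³.
Rates in a CSTR are evaluated at the outlet concentration: r_D = 0.0575×2.464^0.5 = 0.09026, r_U = 1.64×2.464^1.5 = 6.343.
Overall selectivity = C_D/C_U = r_Dτ/(r_Uτ) = r_D/r_U = 0.0142.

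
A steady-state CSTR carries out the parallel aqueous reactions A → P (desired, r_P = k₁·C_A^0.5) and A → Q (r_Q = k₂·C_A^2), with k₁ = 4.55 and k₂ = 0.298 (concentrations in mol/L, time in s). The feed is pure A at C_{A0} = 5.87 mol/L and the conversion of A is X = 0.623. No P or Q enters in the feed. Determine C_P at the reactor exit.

3.01 mol/L

Exit C_A = C_{A0}(1−X) = 5.87×0.377 = 2.213 mol/L.
In a CSTR the entire volume is at exit conditions, so r_P = 4.55×2.213^0.5 = 6.769 and r_Q = 0.298×2.213^2 = 1.459.
Fraction of consumed A going to P: r_P/(r_P+r_Q) = 0.8226.
C_P = 0.8226·C_{A0}·X = 0.8226×5.87×0.623 = 3.01 mol/L.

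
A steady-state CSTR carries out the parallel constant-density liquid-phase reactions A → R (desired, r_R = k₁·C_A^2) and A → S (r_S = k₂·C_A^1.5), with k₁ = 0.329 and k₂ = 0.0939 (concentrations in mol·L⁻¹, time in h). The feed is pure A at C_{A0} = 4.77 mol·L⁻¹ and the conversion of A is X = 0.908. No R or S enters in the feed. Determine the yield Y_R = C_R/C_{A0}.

Exit C_A = C_{A0}(1−X) = 4.77×0.0920 = 0.4388 mol·L⁻¹.
In a CSTR the entire volume is at exit conditions, so r_R = 0.329×0.4388^2 = 0.06336 and r_S = 0.0939×0.4388^1.5 = 0.02730.
Fraction of consumed A going to R: r_R/(r_R+r_S) = 0.6989.
C_R = 0.6989·C_{A0}·X = 0.6989×4.77×0.908 = 3.03 mol·L⁻¹; Y_R = C_R/C_{A0} = 0.635.

0.635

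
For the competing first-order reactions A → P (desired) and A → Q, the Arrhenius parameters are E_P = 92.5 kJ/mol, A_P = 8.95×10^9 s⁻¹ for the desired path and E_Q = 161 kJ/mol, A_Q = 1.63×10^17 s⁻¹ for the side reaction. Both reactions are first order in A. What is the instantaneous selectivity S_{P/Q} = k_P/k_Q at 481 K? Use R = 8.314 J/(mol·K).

k_P/k_Q = (A_P/A_Q)·exp[−(E_P−E_Q)/(RT)] = (A_P/A_Q)·exp[(E_Q−E_P)/(RT)].
(E_Q−E_P)/(RT) = (161−92.5)×10³/(8.314×481) = 68500/3999 = 17.13.
k_P/k_Q = (8.95×10^9/1.63×10^17)·exp(17.13) = 5.491×10^-8 × 2.748×10^7 = 1.51.

1.51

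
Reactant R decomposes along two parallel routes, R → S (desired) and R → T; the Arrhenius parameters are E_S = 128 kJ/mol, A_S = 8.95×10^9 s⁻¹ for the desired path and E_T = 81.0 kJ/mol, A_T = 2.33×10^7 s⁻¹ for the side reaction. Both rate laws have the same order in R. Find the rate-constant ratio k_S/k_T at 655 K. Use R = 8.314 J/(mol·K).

k_S/k_T = (A_S/A_T)·exp[−(E_S−E_T)/(RT)] = (A_S/A_T)·exp[(E_T−E_S)/(RT)].
(E_T−E_S)/(RT) = (81.0−128)×10³/(8.314×655) = -47000/5446 = -8.631.
k_S/k_T = (8.95×10^9/2.33×10^7)·exp(-8.631) = 384.1 × 1.785×10^-4 = 0.0686.

0.0686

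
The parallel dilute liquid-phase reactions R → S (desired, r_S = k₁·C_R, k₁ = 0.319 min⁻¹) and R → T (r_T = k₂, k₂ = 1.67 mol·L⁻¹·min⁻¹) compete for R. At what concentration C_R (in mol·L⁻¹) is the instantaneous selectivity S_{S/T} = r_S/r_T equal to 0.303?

1.59 mol·L⁻¹

S_{S/T} = (k₁/k₂)·C_R ⇒ C_R = S·k₂/k₁.
= 0.303×1.67/0.319 = 1.59 mol·L⁻¹.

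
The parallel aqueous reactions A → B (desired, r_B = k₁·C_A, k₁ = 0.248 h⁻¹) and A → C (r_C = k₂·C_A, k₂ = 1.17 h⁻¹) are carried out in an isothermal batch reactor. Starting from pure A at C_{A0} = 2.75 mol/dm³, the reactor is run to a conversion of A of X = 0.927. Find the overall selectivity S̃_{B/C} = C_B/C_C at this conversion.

0.212

C_A = C_{A0}(1−X) = 0.2007 mol/dm³.
Both paths are first order in A, so the instantaneous fraction to B is constant: dC_B/d(−C_A) = k₁/(k₁+k₂) = 0.1749.
C_B = 0.1749·(C_{A0}−C_A) = 0.1749×2.549 = 0.446 mol/dm³.
C_C = (C_{A0}−C_A)−C_B = 2.103 mol/dm³; S̃_{B/C} = 0.4458/2.103 = 0.212.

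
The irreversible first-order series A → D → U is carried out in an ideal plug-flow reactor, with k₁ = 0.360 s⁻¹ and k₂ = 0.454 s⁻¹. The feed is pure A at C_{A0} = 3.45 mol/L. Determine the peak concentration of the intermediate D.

Evaluating C_D at τ_opt = ln(k₂/k₁)/(k₂−k₁) gives C_{D,max}/C_{A0} = (k₁/k₂)^[k₂/(k₂−k₁)].
= (0.360/0.454)^(0.454/(0.454−0.360)) = (0.7930)^(4.830) = 0.3261.
C_{D,max} = 0.3261×3.45 = 1.13 mol/L.

1.13 mol/L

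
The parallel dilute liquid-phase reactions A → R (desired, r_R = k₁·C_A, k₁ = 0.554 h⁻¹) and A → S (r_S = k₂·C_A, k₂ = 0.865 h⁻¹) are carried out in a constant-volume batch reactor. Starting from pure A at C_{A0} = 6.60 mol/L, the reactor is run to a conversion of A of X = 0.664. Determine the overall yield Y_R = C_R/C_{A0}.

0.259

C_A = C_{A0}(1−X) = 2.218 mol/L.
Both paths are first order in A, so the instantaneous fraction to R is constant: dC_R/d(−C_A) = k₁/(k₁+k₂) = 0.3904.
C_R = 0.3904·(C_{A0}−C_A) = 0.3904×4.382 = 1.71 mol/L.
Y_R = C_R/C_{A0} = 1.711/6.60 = 0.259.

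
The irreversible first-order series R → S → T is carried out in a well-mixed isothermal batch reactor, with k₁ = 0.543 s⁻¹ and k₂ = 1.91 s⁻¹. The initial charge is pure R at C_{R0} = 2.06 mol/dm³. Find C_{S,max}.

Evaluating C_S at t_opt = ln(k₂/k₁)/(k₂−k₁) gives C_{S,max}/C_{R0} = (k₁/k₂)^[k₂/(k₂−k₁)].
= (0.543/1.91)^(1.91/(1.91−0.543)) = (0.2843)^(1.397) = 0.1725.
C_{S,max} = 0.1725×2.06 = 0.355 mol/dm³.

0.355 mol/dm³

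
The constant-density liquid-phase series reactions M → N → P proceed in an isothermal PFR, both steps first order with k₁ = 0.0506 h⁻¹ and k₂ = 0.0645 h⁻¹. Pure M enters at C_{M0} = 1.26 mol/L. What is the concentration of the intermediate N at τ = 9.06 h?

0.343 mol/L

For first-order series with pure M initially, C_N(τ) = k₁C_{M0}/(k₂−k₁)·(e^(−k₁τ) − e^(−k₂τ)).
e^(−k₁τ) = e^(−0.0506×9.06) = e^(−0.4584) = 0.6323; e^(−k₂τ) = e^(−0.5844) = 0.5575.
C_N = 0.0506×1.26/(0.0645−0.0506) × (0.6323−0.5575) = 4.587×0.07481 = 0.3432 mol/L.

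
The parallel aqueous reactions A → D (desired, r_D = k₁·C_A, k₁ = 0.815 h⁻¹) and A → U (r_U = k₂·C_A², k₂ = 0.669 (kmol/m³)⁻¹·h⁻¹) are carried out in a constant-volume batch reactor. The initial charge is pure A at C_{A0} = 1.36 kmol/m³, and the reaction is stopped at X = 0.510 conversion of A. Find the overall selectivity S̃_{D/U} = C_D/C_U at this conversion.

C_A = C_{A0}(1−X) = 0.6664 kmol/m³.
Along a PFR/batch, dC_D/dC_A = −r_D/(r_D+r_U) = −k₁/(k₁+k₂·C_A).
Integrating from C_{A0} to C_A: C_D = (0.815/0.669)·ln[(0.815+0.669·1.36)/(0.815+0.669·0.666)] = 1.218·ln(1.725/1.261) = 0.3818 kmol/m³.
C_U = (C_{A0}−C_A)−C_D = 0.3118 kmol/m³; S̃_{D/U} = 0.3818/0.3118 = 1.22.

1.22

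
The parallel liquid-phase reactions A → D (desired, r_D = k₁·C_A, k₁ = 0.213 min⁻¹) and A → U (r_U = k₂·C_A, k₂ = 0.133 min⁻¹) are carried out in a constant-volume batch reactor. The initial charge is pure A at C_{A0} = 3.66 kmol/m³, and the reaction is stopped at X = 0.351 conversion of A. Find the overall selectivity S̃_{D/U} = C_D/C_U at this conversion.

C_A = C_{A0}(1−X) = 2.375 kmol/m³.
Both paths are first order in A, so the instantaneous fraction to D is constant: dC_D/d(−C_A) = k₁/(k₁+k₂) = 0.6156.
C_D = 0.6156·(C_{A0}−C_A) = 0.6156×1.285 = 0.791 kmol/m³.
C_U = (C_{A0}−C_A)−C_D = 0.4938 kmol/m³; S̃_{D/U} = 0.7908/0.4938 = 1.60.

1.60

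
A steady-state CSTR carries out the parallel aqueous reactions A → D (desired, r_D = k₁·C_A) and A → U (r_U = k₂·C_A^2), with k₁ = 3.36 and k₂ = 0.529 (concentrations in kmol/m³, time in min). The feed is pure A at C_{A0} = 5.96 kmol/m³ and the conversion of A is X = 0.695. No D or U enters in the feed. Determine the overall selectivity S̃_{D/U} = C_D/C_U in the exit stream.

3.49

Exit C_A = C_{A0}(1−X) = 5.96×0.305 = 1.818 kmol/m³.
Rates in a CSTR are evaluated at the outlet concentration: r_D = 3.36×1.818 = 6.108, r_U = 0.529×1.818^2 = 1.748.
Overall selectivity = C_D/C_U = r_Dτ/(r_Uτ) = r_D/r_U = 3.49.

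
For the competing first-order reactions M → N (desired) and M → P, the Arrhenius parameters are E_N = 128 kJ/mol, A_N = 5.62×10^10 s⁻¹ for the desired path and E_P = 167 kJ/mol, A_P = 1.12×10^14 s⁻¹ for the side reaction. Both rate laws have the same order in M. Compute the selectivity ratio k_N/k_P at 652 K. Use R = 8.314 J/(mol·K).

Since both paths have the same order in M, the concentration cancels and S_{N/P} = k_N/k_P = (A_N/A_P)·exp[(E_P−E_N)/(RT)].
(E_P−E_N)/(RT) = (167−128)×10³/(8.314×652) = 39000/5421 = 7.195.
k_N/k_P = (5.62×10^10/1.12×10^14)·exp(7.195) = 5.018×10^-4 × 1332 = 0.668.
Since E_N < E_P, lowering the temperature improves selectivity toward N.

0.668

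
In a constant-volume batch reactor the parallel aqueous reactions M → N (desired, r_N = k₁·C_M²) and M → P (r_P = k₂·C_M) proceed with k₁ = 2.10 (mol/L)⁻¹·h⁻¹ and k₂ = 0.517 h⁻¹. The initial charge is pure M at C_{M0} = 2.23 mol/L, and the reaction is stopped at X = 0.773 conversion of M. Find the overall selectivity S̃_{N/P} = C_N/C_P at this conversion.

4.88

C_M = C_{M0}(1−X) = 0.5062 mol/L.
Along a PFR/batch, dC_P/dC_M = −r_P/(r_N+r_P) = −k₂/(k₂+k₁·C_M).
Integrating from C_{M0} to C_M: C_P = (0.517/2.10)·ln[(0.517+2.10·2.23)/(0.517+2.10·0.506)] = 0.2462·ln(5.200/1.580) = 0.2933 mol/L.
Then C_N = (C_{M0}−C_M) − C_P = 1.724 − 0.2933 = 1.431 mol/L.
S̃_{N/P} = C_N/C_P = 1.431/0.2933 = 4.88.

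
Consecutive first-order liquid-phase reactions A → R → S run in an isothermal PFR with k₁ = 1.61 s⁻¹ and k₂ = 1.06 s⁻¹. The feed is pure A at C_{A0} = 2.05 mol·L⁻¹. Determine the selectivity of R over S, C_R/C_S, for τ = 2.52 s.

For first-order series with pure A initially, C_R(τ) = k₁C_{A0}/(k₂−k₁)·(e^(−k₁τ) − e^(−k₂τ)).
e^(−k₁τ) = e^(−1.61×2.52) = e^(−4.057) = 0.01730; e^(−k₂τ) = e^(−2.671) = 0.06917.
C_R = 1.61×2.05/(1.06−1.61) × (0.01730−0.06917) = (-6.001)×(-0.05187) = 0.3113 mol·L⁻¹.
C_A = C_{A0}e^(−k₁τ) = 0.03546 mol·L⁻¹, so C_S = C_{A0}−C_A−C_R = 1.703 mol·L⁻¹; C_R/C_S = 0.183.

0.183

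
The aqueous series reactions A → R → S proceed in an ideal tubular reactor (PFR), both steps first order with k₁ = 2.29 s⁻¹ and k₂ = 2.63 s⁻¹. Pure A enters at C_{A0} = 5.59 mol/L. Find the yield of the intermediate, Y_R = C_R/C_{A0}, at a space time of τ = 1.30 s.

Solving the coupled first-order balances gives C_R(τ) = [k₁/(k₂−k₁)]·C_{A0}·(e^(−k₁τ) − e^(−k₂τ)).
e^(−k₁τ) = e^(−2.29×1.30) = e^(−2.977) = 0.05095; e^(−k₂τ) = e^(−3.419) = 0.03275.
C_R = 2.29×5.59/(2.63−2.29) × (0.05095−0.03275) = 37.65×0.01820 = 0.6852 mol/L.
Y_R = C_R/C_{A0} = 0.6852/5.59 = 0.123.

0.123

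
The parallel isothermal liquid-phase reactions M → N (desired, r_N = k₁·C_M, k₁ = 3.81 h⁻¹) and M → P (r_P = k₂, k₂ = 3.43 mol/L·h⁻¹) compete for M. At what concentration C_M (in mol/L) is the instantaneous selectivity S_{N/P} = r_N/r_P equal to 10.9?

9.81 mol/L

S_{N/P} = (k₁/k₂)·C_M ⇒ C_M = S·k₂/k₁.
= 10.9×3.43/3.81 = 9.81 mol/L.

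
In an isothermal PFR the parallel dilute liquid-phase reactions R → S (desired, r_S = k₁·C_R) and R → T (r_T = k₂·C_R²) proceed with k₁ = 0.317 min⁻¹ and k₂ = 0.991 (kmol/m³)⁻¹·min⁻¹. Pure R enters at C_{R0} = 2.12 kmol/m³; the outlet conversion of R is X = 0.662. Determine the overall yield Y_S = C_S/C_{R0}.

0.129

C_R = C_{R0}(1−X) = 0.7166 kmol/m³.
Along a PFR/batch, dC_S/dC_R = −r_S/(r_S+r_T) = −k₁/(k₁+k₂·C_R).
Integrating from C_{R0} to C_R: C_S = (0.317/0.991)·ln[(0.317+0.991·2.12)/(0.317+0.991·0.717)] = 0.3199·ln(2.418/1.027) = 0.2739 kmol/m³.
Y_S = C_S/C_{R0} = 0.2739/2.12 = 0.129.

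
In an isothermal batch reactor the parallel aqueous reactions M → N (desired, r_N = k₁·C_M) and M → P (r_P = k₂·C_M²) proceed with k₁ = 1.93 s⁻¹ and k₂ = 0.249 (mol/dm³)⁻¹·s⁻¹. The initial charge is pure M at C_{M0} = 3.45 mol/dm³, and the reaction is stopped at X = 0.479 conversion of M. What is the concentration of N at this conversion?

C_M = C_{M0}(1−X) = 1.797 mol/dm³.
Along a PFR/batch, dC_N/dC_M = −r_N/(r_N+r_P) = −k₁/(k₁+k₂·C_M).
Integrating from C_{M0} to C_M: C_N = (1.93/0.249)·ln[(1.93+0.249·3.45)/(1.93+0.249·1.80)] = 7.751·ln(2.789/2.378) = 1.237 mol/dm³.

1.24 mol/dm³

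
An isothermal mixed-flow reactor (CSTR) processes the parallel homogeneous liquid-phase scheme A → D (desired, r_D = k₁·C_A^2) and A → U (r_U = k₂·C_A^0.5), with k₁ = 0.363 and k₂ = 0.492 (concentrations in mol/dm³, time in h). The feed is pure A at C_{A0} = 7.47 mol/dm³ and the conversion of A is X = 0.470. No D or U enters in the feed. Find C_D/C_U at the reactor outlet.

Exit C_A = C_{A0}(1−X) = 7.47×0.530 = 3.959 mol/dm³.
In a CSTR the entire volume is at exit conditions, so r_D = 0.363×3.959^2 = 5.690 and r_U = 0.492×3.959^0.5 = 0.9790.
Overall selectivity = C_D/C_U = r_Dτ/(r_Uτ) = r_D/r_U = 5.81.

5.81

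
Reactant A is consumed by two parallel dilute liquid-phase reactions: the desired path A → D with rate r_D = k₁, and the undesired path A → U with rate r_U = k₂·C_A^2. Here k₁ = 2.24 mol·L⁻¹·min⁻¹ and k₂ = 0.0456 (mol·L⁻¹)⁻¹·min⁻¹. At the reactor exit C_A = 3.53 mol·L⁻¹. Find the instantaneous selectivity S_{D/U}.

3.94

S_{D/U} = r_D/r_U = (k₁)/(k₂·C_A^2) = (k₁/k₂)·C_A^-2.
= (2.24) / (0.0456×3.530^2) = 2.240/0.5682 = 3.94.
The undesired path is higher order in A, so low C_A (CSTR or dilute feed) favours D.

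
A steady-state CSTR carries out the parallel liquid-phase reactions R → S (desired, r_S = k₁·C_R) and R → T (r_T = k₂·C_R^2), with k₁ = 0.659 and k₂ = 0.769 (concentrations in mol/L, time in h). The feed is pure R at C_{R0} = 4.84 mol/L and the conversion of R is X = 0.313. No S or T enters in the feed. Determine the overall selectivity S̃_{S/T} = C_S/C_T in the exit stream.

Exit C_R = C_{R0}(1−X) = 4.84×0.687 = 3.325 mol/L.
A CSTR operates uniformly at the exit composition, giving r_S = 2.191 and r_T = 8.502 (each k·C_R^n at C_R = 3.325).
Overall selectivity = C_S/C_T = r_Sτ/(r_Tτ) = r_S/r_T = 0.258.

0.258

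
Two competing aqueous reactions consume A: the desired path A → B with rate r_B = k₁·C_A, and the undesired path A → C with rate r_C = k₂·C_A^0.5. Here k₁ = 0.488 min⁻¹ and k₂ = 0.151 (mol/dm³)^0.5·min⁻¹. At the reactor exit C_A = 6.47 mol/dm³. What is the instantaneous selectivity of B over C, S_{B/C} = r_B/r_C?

S_{B/C} = r_B/r_C = (k₁·C_A)/(k₂·C_A^0.5) = (k₁/k₂)·C_A^0.5.
= (0.488×6.470) / (0.151×6.470^0.5) = 3.157/0.3841 = 8.22.
Since the desired path is higher order in A, keeping C_A high (PFR or concentrated feed) favours B.

8.22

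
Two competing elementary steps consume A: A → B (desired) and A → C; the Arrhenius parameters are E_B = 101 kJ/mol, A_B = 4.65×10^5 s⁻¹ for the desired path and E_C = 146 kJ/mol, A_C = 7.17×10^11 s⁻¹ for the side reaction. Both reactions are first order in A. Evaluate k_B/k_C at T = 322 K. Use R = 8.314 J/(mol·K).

12.9

With equal orders, S_{B/C} = k_B/k_C = (A_B/A_C)·exp[(E_C−E_B)/(RT)].
(E_C−E_B)/(RT) = (146−101)×10³/(8.314×322) = 45000/2677 = 16.81.
k_B/k_C = (4.65×10^5/7.17×10^11)·exp(16.81) = 6.485×10^-7 × 1.996×10^7 = 12.9.
Since E_B < E_C, lowering the temperature improves selectivity toward B.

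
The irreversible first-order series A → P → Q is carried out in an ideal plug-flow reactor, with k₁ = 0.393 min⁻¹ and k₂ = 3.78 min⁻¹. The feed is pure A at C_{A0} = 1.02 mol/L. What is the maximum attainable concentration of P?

For a first-order series the maximum intermediate yield is C_{P,max}/C_{A0} = (k₁/k₂)^[k₂/(k₂−k₁)].
= (0.393/3.78)^(3.78/(3.78−0.393)) = (0.1040)^(1.116) = 0.07995.
C_{P,max} = 0.07995×1.02 = 0.0816 mol/L.

0.0816 mol/L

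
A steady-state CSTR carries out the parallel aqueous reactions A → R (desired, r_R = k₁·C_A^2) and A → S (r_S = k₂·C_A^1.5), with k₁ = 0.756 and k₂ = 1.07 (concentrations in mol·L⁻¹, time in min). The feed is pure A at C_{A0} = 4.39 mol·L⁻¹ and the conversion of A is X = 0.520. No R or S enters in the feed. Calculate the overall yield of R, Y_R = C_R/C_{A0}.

Exit C_A = C_{A0}(1−X) = 4.39×0.480 = 2.107 mol·L⁻¹.
In a CSTR the entire volume is at exit conditions, so r_R = 0.756×2.107^2 = 3.357 and r_S = 1.07×2.107^1.5 = 3.273.
Fraction of consumed A going to R: r_R/(r_R+r_S) = 0.5063.
C_R = 0.5063·C_{A0}·X = 0.5063×4.39×0.520 = 1.16 mol·L⁻¹; Y_R = C_R/C_{A0} = 0.263.

0.263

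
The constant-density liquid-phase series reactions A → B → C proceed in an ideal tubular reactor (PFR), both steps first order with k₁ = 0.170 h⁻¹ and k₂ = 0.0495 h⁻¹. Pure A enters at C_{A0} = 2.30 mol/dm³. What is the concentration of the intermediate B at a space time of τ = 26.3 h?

0.846 mol/dm³

For first-order series with pure A initially, C_B(τ) = k₁C_{A0}/(k₂−k₁)·(e^(−k₁τ) − e^(−k₂τ)).
e^(−k₁τ) = e^(−0.170×26.3) = e^(−4.471) = 0.01144; e^(−k₂τ) = e^(−1.302) = 0.2720.
C_B = 0.170×2.30/(0.0495−0.170) × (0.01144−0.2720) = (-3.245)×(-0.2606) = 0.8456 mol/dm³.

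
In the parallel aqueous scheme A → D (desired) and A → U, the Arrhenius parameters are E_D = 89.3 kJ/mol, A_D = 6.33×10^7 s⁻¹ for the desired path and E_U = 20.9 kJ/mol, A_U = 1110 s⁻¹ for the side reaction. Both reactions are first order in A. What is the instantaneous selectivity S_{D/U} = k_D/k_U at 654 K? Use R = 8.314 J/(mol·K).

k_D/k_U = (A_D/A_U)·exp[−(E_D−E_U)/(RT)] = (A_D/A_U)·exp[(E_U−E_D)/(RT)].
(E_U−E_D)/(RT) = (20.9−89.3)×10³/(8.314×654) = -68400/5437 = -12.58.
k_D/k_U = (6.33×10^7/1110)·exp(-12.58) = 57027 × 3.441×10^-6 = 0.196.
Since E_D > E_U, raising the temperature improves selectivity toward D.

0.196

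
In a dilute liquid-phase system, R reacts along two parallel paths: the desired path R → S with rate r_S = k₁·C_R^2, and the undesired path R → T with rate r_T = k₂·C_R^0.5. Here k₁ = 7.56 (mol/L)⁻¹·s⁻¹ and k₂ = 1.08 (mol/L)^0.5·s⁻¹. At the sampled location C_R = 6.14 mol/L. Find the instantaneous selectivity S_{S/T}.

107

S_{S/T} = r_S/r_T = (k₁·C_R^2)/(k₂·C_R^0.5) = (k₁/k₂)·C_R^1.5.
= (7.56×6.140^2) / (1.08×6.140^0.5) = 285.0/2.676 = 107.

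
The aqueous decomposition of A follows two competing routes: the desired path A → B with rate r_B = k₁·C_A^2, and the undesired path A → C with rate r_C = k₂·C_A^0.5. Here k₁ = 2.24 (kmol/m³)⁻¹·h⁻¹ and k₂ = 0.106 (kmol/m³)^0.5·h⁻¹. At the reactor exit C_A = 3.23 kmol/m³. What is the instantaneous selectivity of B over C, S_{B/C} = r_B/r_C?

S_{B/C} = r_B/r_C = (k₁·C_A^2)/(k₂·C_A^0.5) = (k₁/k₂)·C_A^1.5.
= (2.24×3.230^2) / (0.106×3.230^0.5) = 23.37/0.1905 = 123.
Since the desired path is higher order in A, keeping C_A high (PFR or concentrated feed) favours B.

123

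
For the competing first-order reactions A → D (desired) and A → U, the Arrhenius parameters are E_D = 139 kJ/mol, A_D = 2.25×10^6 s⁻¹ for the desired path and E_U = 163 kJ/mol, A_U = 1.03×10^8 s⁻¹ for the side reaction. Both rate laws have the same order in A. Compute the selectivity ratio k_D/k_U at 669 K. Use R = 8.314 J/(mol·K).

1.63

k_D/k_U = (A_D/A_U)·exp[−(E_D−E_U)/(RT)] = (A_D/A_U)·exp[(E_U−E_D)/(RT)].
(E_U−E_D)/(RT) = (163−139)×10³/(8.314×669) = 24000/5562 = 4.315.
k_D/k_U = (2.25×10^6/1.03×10^8)·exp(4.315) = 0.02184 × 74.81 = 1.63.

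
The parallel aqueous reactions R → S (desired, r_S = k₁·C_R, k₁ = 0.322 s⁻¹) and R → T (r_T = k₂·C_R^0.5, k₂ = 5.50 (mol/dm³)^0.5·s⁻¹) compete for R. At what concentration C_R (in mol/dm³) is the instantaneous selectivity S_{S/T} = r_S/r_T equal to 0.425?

52.7 mol/dm³

S_{S/T} = (k₁/k₂)·C_R^0.5 ⇒ C_R = (S·k₂/k₁)^(2).
= (0.425×5.50/0.322)^(2) = (7.259)^(2) = 52.7 mol/dm³.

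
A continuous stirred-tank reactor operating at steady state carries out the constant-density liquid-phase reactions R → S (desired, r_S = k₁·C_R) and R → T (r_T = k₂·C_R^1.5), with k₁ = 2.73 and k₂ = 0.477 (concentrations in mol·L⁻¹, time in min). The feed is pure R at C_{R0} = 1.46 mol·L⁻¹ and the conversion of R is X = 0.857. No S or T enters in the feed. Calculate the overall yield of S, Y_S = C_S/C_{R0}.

Exit C_R = C_{R0}(1−X) = 1.46×0.143 = 0.2088 mol·L⁻¹.
A CSTR operates uniformly at the exit composition, giving r_S = 0.5700 and r_T = 0.04550 (each k·C_R^n at C_R = 0.2088).
Fraction of consumed R going to S: r_S/(r_S+r_T) = 0.9261.
C_S = 0.9261·C_{R0}·X = 0.9261×1.46×0.857 = 1.16 mol·L⁻¹; Y_S = C_S/C_{R0} = 0.794.

0.794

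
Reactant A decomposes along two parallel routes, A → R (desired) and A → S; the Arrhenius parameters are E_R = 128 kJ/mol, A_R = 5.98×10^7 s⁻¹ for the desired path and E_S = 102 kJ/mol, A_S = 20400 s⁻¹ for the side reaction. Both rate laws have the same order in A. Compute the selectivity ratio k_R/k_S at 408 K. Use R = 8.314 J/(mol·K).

1.37

Since both paths have the same order in A, the concentration cancels and S_{R/S} = k_R/k_S = (A_R/A_S)·exp[(E_S−E_R)/(RT)].
(E_S−E_R)/(RT) = (102−128)×10³/(8.314×408) = -26000/3392 = -7.665.
k_R/k_S = (5.98×10^7/20400)·exp(-7.665) = 2931 × 4.690×10^-4 = 1.37.
Since E_R > E_S, raising the temperature improves selectivity toward R.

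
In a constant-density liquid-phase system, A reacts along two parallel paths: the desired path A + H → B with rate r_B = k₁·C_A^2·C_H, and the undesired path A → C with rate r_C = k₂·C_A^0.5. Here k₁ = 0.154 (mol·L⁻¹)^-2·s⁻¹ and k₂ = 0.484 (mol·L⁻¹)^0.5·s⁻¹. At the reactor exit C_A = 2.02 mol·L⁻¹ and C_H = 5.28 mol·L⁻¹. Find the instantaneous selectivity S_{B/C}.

4.82

S_{B/C} = r_B/r_C = (k₁·C_A^2·C_H)/(k₂·C_A^0.5) = (k₁/k₂)·C_A^1.5·C_H.
= (0.154×2.020^2×5.280) / (0.484×2.020^0.5) = 3.318/0.6879 = 4.82.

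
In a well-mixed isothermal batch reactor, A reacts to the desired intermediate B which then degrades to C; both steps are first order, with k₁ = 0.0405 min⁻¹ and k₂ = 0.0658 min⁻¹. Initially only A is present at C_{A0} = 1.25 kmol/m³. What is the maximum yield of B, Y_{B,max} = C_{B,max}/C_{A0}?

Evaluating C_B at t_opt = ln(k₂/k₁)/(k₂−k₁) gives C_{B,max}/C_{A0} = (k₁/k₂)^[k₂/(k₂−k₁)].
= (0.0405/0.0658)^(0.0658/(0.0658−0.0405)) = (0.6155)^(2.601) = 0.2830.

0.283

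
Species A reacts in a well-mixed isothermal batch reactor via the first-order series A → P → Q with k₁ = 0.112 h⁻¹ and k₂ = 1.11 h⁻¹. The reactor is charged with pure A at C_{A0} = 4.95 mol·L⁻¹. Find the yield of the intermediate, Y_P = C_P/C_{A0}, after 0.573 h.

0.0458

Solving the coupled first-order balances gives C_P(t) = [k₁/(k₂−k₁)]·C_{A0}·(e^(−k₁t) − e^(−k₂t)).
e^(−k₁t) = e^(−0.112×0.573) = e^(−0.06418) = 0.9378; e^(−k₂t) = e^(−0.6360) = 0.5294.
C_P = 0.112×4.95/(1.11−0.112) × (0.9378−0.5294) = 0.5555×0.4084 = 0.2269 mol·L⁻¹.
Y_P = C_P/C_{A0} = 0.2269/4.95 = 0.0458.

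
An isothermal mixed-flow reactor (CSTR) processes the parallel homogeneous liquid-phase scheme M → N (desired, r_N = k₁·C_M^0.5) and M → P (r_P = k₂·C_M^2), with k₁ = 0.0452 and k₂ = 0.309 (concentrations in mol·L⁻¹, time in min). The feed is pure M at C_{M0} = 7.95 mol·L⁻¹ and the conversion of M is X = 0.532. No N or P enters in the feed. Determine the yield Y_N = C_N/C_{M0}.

0.0106

Exit C_M = C_{M0}(1−X) = 7.95×0.468 = 3.721 mol·L⁻¹.
A CSTR operates uniformly at the exit composition, giving r_N = 0.08719 and r_P = 4.277 (each k·C_M^n at C_M = 3.721).
Fraction of consumed M going to N: r_N/(r_N+r_P) = 0.01998.
C_N = 0.01998·C_{M0}·X = 0.01998×7.95×0.532 = 0.0845 mol·L⁻¹; Y_N = C_N/C_{M0} = 0.0106.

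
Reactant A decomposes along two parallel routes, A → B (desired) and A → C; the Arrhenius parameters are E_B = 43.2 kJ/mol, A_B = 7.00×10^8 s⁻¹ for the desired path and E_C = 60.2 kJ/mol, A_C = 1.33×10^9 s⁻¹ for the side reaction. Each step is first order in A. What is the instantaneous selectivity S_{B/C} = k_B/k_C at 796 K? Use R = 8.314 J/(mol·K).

6.87

Since both paths have the same order in A, the concentration cancels and S_{B/C} = k_B/k_C = (A_B/A_C)·exp[(E_C−E_B)/(RT)].
(E_C−E_B)/(RT) = (60.2−43.2)×10³/(8.314×796) = 17000/6618 = 2.569.
k_B/k_C = (7.00×10^8/1.33×10^9)·exp(2.569) = 0.5263 × 13.05 = 6.87.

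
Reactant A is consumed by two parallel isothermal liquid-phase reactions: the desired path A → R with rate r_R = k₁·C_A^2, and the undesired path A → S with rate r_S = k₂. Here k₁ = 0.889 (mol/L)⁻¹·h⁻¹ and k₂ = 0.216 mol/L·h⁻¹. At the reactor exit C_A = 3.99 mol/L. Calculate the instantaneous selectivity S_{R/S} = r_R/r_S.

65.5

S_{R/S} = r_R/r_S = (k₁·C_A^2)/(k₂) = (k₁/k₂)·C_A^2.
= (0.889×3.990^2) / (0.216) = 14.15/0.2160 = 65.5.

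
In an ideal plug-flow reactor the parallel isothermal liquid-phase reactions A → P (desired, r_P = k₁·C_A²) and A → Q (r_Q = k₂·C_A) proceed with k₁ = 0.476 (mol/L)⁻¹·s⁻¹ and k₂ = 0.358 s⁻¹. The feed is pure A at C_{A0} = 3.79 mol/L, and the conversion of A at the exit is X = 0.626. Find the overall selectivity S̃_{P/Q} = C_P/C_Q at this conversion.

C_A = C_{A0}(1−X) = 1.417 mol/L.
Along a PFR/batch, dC_Q/dC_A = −r_Q/(r_P+r_Q) = −k₂/(k₂+k₁·C_A).
Integrating from C_{A0} to C_A: C_Q = (0.358/0.476)·ln[(0.358+0.476·3.79)/(0.358+0.476·1.42)] = 0.7521·ln(2.162/1.033) = 0.5557 mol/L.
Then C_P = (C_{A0}−C_A) − C_Q = 2.373 − 0.5557 = 1.817 mol/L.
S̃_{P/Q} = C_P/C_Q = 1.817/0.5557 = 3.27.

3.27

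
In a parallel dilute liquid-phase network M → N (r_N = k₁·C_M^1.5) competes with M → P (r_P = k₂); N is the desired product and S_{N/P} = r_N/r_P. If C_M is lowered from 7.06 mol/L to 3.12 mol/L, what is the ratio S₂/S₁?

0.294

S_{N/P} = (k₁/k₂)·C_M^1.5, so S₂/S₁ = (C_{M,2}/C_{M,1})^1.5.
= (3.12/7.06)^1.5 = (0.4419)^1.5 = 0.294.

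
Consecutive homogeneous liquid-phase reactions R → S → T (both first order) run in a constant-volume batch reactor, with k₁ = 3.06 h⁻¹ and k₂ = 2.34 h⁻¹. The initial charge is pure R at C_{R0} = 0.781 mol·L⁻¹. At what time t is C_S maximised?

0.373 h

Setting dC_S/dt = 0 gives t_opt = ln(k₂/k₁)/(k₂−k₁).
= ln(2.34/3.06)/(2.34−3.06) = ln(0.7647)/-0.7200 = -0.2683/-0.7200 = 0.373 h.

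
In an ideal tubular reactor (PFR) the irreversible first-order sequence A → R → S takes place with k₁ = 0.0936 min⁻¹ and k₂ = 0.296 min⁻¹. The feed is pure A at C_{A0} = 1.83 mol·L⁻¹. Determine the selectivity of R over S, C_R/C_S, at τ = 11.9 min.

0.259

For first-order series with pure A initially, C_R(τ) = k₁C_{A0}/(k₂−k₁)·(e^(−k₁τ) − e^(−k₂τ)).
e^(−k₁τ) = e^(−0.0936×11.9) = e^(−1.114) = 0.3283; e^(−k₂τ) = e^(−3.522) = 0.02953.
C_R = 0.0936×1.83/(0.296−0.0936) × (0.3283−0.02953) = 0.8463×0.2988 = 0.2528 mol·L⁻¹.
C_A = C_{A0}e^(−k₁τ) = 0.6008 mol·L⁻¹, so C_S = C_{A0}−C_A−C_R = 0.9764 mol·L⁻¹; C_R/C_S = 0.259.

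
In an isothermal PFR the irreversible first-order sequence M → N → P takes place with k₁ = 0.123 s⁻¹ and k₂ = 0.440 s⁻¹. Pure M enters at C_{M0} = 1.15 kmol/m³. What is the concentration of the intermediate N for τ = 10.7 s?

0.116 kmol/m³

For first-order series with pure M initially, C_N(τ) = k₁C_{M0}/(k₂−k₁)·(e^(−k₁τ) − e^(−k₂τ)).
e^(−k₁τ) = e^(−0.123×10.7) = e^(−1.316) = 0.2682; e^(−k₂τ) = e^(−4.708) = 0.009023.
C_N = 0.123×1.15/(0.440−0.123) × (0.2682−0.009023) = 0.4462×0.2592 = 0.1156 kmol/m³.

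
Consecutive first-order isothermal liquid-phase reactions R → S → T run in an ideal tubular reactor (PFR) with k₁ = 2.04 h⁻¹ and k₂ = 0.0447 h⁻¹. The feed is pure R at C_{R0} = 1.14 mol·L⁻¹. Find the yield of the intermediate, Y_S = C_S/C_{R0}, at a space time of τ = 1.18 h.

The intermediate concentration in a first-order A→B→C sequence is C_S = k₁C_{R0}(e^(−k₁τ) − e^(−k₂τ))/(k₂−k₁).
e^(−k₁τ) = e^(−2.04×1.18) = e^(−2.407) = 0.09007; e^(−k₂τ) = e^(−0.05275) = 0.9486.
C_S = 2.04×1.14/(0.0447−2.04) × (0.09007−0.9486) = (-1.166)×(-0.8586) = 1.001 mol·L⁻¹.
Y_S = C_S/C_{R0} = 1.001/1.14 = 0.878.

0.878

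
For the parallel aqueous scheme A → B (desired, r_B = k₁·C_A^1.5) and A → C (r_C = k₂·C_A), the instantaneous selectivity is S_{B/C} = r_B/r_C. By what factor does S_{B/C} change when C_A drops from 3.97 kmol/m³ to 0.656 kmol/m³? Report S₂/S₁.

S_{B/C} = (k₁/k₂)·C_A^0.5, so S₂/S₁ = (C_{A,2}/C_{A,1})^0.5.
= (0.656/3.97)^0.5 = (0.1652)^0.5 = 0.406.
Selectivity toward B falls as C_A falls — high-concentration operation is favoured.

0.406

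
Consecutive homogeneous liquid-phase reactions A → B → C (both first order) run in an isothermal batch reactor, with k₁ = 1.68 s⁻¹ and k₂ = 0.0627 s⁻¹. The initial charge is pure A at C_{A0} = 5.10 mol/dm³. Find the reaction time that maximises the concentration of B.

2.03 s

Setting dC_B/dt = 0 gives t_opt = ln(k₂/k₁)/(k₂−k₁).
= ln(0.0627/1.68)/(0.0627−1.68) = ln(0.03732)/-1.617 = -3.288/-1.617 = 2.03 s.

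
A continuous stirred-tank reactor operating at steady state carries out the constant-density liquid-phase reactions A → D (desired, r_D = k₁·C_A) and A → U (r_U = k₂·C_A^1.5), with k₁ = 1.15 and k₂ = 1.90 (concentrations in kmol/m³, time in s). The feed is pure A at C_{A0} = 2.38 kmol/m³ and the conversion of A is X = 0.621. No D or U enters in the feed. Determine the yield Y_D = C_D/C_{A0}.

Exit C_A = C_{A0}(1−X) = 2.38×0.379 = 0.9020 kmol/m³.
In a CSTR the entire volume is at exit conditions, so r_D = 1.15×0.9020 = 1.037 and r_U = 1.90×0.9020^1.5 = 1.628.
Fraction of consumed A going to D: r_D/(r_D+r_U) = 0.3892.
C_D = 0.3892·C_{A0}·X = 0.3892×2.38×0.621 = 0.575 kmol/m³; Y_D = C_D/C_{A0} = 0.242.

0.242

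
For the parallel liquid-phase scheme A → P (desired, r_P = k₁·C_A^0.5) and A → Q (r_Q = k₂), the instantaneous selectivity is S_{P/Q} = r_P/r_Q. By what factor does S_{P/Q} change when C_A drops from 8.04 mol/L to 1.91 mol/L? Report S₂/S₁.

S_{P/Q} = (k₁/k₂)·C_A^0.5, so S₂/S₁ = (C_{A,2}/C_{A,1})^0.5.
= (1.91/8.04)^0.5 = (0.2376)^0.5 = 0.487.
Selectivity toward P falls as C_A falls — high-concentration operation is favoured.

0.487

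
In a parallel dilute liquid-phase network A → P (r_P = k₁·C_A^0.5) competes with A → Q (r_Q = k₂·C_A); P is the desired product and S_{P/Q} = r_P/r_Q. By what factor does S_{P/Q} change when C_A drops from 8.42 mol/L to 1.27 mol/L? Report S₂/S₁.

S_{P/Q} = (k₁/k₂)·C_A^-0.5, so S₂/S₁ = (C_{A,2}/C_{A,1})^-0.5.
= (1.27/8.42)^(-0.5) = (0.1508)^(-0.5) = 2.57.
Selectivity toward P rises as C_A falls — low-concentration operation is favoured.

2.57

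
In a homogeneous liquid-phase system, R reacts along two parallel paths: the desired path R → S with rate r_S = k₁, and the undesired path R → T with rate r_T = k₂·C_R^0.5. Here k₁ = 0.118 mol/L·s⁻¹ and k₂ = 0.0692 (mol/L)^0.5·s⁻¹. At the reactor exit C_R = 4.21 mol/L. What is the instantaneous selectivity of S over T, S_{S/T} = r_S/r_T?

S_{S/T} = r_S/r_T = (k₁)/(k₂·C_R^0.5) = (k₁/k₂)·C_R^-0.5.
= (0.118) / (0.0692×4.210^0.5) = 0.1180/0.1420 = 0.831.

0.831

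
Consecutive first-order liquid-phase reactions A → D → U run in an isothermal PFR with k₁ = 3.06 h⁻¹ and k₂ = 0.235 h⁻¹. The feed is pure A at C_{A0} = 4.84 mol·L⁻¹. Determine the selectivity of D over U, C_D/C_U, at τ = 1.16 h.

4.47

The intermediate concentration in a first-order A→B→C sequence is C_D = k₁C_{A0}(e^(−k₁τ) − e^(−k₂τ))/(k₂−k₁).
e^(−k₁τ) = e^(−3.06×1.16) = e^(−3.550) = 0.02874; e^(−k₂τ) = e^(−0.2726) = 0.7614.
C_D = 3.06×4.84/(0.235−3.06) × (0.02874−0.7614) = (-5.243)×(-0.7327) = 3.841 mol·L⁻¹.
C_A = C_{A0}e^(−k₁τ) = 0.1391 mol·L⁻¹, so C_U = C_{A0}−C_A−C_D = 0.8599 mol·L⁻¹; C_D/C_U = 4.47.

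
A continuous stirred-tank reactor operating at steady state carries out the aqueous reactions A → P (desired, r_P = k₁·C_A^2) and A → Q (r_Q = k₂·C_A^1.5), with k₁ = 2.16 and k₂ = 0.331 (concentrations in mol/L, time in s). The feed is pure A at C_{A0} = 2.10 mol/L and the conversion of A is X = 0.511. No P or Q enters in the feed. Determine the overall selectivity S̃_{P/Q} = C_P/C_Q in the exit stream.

6.61

Exit C_A = C_{A0}(1−X) = 2.10×0.489 = 1.027 mol/L.
In a CSTR the entire volume is at exit conditions, so r_P = 2.16×1.027^2 = 2.278 and r_Q = 0.331×1.027^1.5 = 0.3444.
Overall selectivity = C_P/C_Q = r_Pτ/(r_Qτ) = r_P/r_Q = 6.61.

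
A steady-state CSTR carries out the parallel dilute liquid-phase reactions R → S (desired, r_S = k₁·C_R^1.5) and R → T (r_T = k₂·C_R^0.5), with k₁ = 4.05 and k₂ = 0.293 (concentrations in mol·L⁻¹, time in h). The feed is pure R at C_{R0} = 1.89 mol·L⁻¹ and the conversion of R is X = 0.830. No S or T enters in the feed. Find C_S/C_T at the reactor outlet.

Exit C_R = C_{R0}(1−X) = 1.89×0.170 = 0.3213 mol·L⁻¹.
Rates in a CSTR are evaluated at the outlet concentration: r_S = 4.05×0.3213^1.5 = 0.7376, r_T = 0.293×0.3213^0.5 = 0.1661.
Overall selectivity = C_S/C_T = r_Sτ/(r_Tτ) = r_S/r_T = 4.44.

4.44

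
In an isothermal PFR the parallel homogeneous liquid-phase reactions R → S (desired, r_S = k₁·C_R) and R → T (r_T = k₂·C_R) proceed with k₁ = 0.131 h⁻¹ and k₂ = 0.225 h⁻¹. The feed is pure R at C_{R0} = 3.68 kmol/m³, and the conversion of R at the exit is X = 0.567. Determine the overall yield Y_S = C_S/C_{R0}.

C_R = C_{R0}(1−X) = 1.593 kmol/m³.
Both paths are first order in R, so the instantaneous fraction to S is constant: dC_S/d(−C_R) = k₁/(k₁+k₂) = 0.3680.
C_S = 0.3680·(C_{R0}−C_R) = 0.3680×2.087 = 0.768 kmol/m³.
Y_S = C_S/C_{R0} = 0.7678/3.68 = 0.209.

0.209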